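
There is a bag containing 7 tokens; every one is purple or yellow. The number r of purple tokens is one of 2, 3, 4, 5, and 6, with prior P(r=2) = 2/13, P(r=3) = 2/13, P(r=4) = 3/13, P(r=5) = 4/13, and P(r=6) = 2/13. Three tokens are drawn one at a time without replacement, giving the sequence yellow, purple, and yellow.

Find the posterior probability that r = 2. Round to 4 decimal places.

Compute the likelihood of the observed sequence for each case: P(data | r = 2) = (5/7)(2/6)(4/5) = 4/21; P(data | r = 3) = (4/7)(3/6)(3/5) = 6/35; P(data | r = 4) = (3/7)(4/6)(2/5) = 4/35; P(data | r = 5) = (2/7)(5/6)(1/5) = 1/21; P(data | r = 6) = (1/7)(6/6)(0/5) = 0.
Weighting by the prior gives 2/13 · 4/21 = 8/273, 2/13 · 6/35 = 12/455, 3/13 · 4/35 = 12/455, 4/13 · 1/21 = 4/273, 2/13 · 0 = 0; with total 44/455.
Therefore the posterior P(r = 2 | data) = (8/273) / (44/455) = 10/33.

0.3030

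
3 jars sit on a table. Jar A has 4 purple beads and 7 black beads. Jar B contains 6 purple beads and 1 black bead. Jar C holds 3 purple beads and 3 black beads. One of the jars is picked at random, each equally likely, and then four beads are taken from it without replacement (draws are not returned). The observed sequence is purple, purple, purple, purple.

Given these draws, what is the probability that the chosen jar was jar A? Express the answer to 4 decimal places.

Compute the likelihood of the observed sequence for each case: P(data | jar A) = (4/11)(3/10)(2/9)(1/8) = 0.0030303; P(data | jar B) = (6/7)(5/6)(4/5)(3/4) = 0.42857; P(data | jar C) = (3/6)(2/5)(1/4)(0/3) = 0.
The prior-weighted likelihoods are 1/3 · 0.0030303 = 0.0010101, 1/3 · 0.42857 = 0.14286, 1/3 · 0 = 0; these sum to 0.14387.
So P(jar A | data) = (0.0010101) / (0.14387) = 0.0070211.

0.0070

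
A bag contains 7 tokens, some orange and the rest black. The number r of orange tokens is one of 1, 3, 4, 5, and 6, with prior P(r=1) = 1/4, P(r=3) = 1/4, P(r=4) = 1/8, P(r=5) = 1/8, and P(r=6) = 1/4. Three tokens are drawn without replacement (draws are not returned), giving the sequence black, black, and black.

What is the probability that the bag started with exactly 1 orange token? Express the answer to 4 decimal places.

0.8163

Compute the likelihood of the observed sequence for each case: P(data | r = 1) = (6/7)(5/6)(4/5) = 4/7; P(data | r = 3) = (4/7)(3/6)(2/5) = 4/35; P(data | r = 4) = (3/7)(2/6)(1/5) = 1/35; P(data | r = 5) = (2/7)(1/6)(0/5) = 0; P(data | r = 6) = (1/7)(0/6) = 0.
The prior-weighted likelihoods are 1/4 · 4/7 = 1/7, 1/4 · 4/35 = 1/35, 1/8 · 1/35 = 1/280, 1/8 · 0 = 0, 1/4 · 0 = 0; summing to 7/40.
So P(r = 1 | data) = (1/7) / (7/40) = 40/49.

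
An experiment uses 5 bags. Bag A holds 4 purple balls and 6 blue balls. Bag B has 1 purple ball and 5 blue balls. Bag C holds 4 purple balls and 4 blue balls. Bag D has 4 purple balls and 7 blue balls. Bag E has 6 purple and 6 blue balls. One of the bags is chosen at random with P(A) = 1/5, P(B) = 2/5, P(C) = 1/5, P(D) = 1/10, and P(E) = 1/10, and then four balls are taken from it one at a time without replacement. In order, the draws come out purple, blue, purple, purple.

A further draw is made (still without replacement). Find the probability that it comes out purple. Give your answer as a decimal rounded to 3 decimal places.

0.252

The likelihood of the observed sequence under each hypothesis: P(data | bag A) = (4/10)(6/9)(3/8)(2/7) = 0.028571; P(data | bag B) = (1/6)(5/5)(0/4) = 0; P(data | bag C) = (4/8)(4/7)(3/6)(2/5) = 0.057143; P(data | bag D) = (4/11)(7/10)(3/9)(2/8) = 0.021212; P(data | bag E) = (6/12)(6/11)(5/10)(4/9) = 0.060606.
The prior-weighted likelihoods are 1/5 · 0.028571 = 0.0057143, 2/5 · 0 = 0, 1/5 · 0.057143 = 0.011429, 1/10 · 0.021212 = 0.0021212, 1/10 · 0.060606 = 0.0060606; with total 0.025325.
The posterior is then P(bag A | data) = 0.22564, P(bag B | data) = 0, P(bag C | data) = 0.45128, P(bag D | data) = 0.083761, P(bag E | data) = 0.23932.
So P(purple next | data) = Σ P(purple next | H) P(H | data) = (1/6)(0.22564) + (1/4)(0.45128) + (1/7)(0.083761) + (3/8)(0.23932) = 0.25214.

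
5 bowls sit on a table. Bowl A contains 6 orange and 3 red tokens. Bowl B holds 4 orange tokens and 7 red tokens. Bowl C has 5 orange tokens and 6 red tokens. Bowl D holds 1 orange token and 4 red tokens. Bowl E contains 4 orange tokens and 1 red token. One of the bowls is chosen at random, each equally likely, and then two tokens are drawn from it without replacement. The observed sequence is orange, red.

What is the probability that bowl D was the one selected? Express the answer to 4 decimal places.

0.1699

Compute the likelihood of the observed sequence for each case: P(data | bowl A) = (6/9)(3/8) = 0.25; P(data | bowl B) = (4/11)(7/10) = 0.25455; P(data | bowl C) = (5/11)(6/10) = 0.27273; P(data | bowl D) = (1/5)(4/4) = 0.2; P(data | bowl E) = (4/5)(1/4) = 0.2.
Multiplying each by its prior: 1/5 · 0.25 = 0.05, 1/5 · 0.25455 = 0.050909, 1/5 · 0.27273 = 0.054545, 1/5 · 0.2 = 0.04, 1/5 · 0.2 = 0.04; summing to 0.23545.
So P(bowl D | data) = (0.04) / (0.23545) = 0.16988.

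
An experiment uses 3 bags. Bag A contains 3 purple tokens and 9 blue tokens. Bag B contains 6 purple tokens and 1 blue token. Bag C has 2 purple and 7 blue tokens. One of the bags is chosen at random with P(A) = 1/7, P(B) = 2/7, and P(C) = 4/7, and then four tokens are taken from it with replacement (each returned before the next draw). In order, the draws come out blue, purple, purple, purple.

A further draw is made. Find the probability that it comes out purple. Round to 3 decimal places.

The likelihood of the observed sequence under each hypothesis: P(data | bag A) = (9/12)(3/12)(3/12)(3/12) = 0.011719; P(data | bag B) = (1/7)(6/7)(6/7)(6/7) = 0.089963; P(data | bag C) = (7/9)(2/9)(2/9)(2/9) = 0.0085353.
Weighting by the prior gives 1/7 · 0.011719 = 0.0016741, 2/7 · 0.089963 = 0.025704, 4/7 · 0.0085353 = 0.0048773; these sum to 0.032255.
Normalising, the posterior is P(bag A | data) = 0.051902, P(bag B | data) = 0.79689, P(bag C | data) = 0.15121.
Averaging over the posterior, P(purple next | data) = (1/4)(0.051902) + (6/7)(0.79689) + (2/9)(0.15121) = 0.72962.

0.730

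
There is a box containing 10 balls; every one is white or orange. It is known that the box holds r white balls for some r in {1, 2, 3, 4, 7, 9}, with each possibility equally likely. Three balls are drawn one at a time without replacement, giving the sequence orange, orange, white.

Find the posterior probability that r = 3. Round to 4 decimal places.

0.2669

The likelihood of the observed sequence under each hypothesis: P(data | r = 1) = (9/10)(8/9)(1/8) = 1/10; P(data | r = 2) = (8/10)(7/9)(2/8) = 7/45; P(data | r = 3) = (7/10)(6/9)(3/8) = 7/40; P(data | r = 4) = (6/10)(5/9)(4/8) = 1/6; P(data | r = 7) = (3/10)(2/9)(7/8) = 7/120; P(data | r = 9) = (1/10)(0/9) = 0.
Multiplying each by its prior: 1/6 · 1/10 = 1/60, 1/6 · 7/45 = 7/270, 1/6 · 7/40 = 7/240, 1/6 · 1/6 = 1/36, 1/6 · 7/120 = 7/720, 1/6 · 0 = 0; these sum to 59/540.
By Bayes' rule, P(r = 3 | data) = (7/240) / (59/540) = 63/236.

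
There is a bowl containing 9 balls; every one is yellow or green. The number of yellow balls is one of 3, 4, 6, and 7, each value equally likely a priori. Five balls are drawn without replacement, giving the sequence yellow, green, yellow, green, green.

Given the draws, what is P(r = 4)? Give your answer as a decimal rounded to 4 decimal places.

0.4444

Compute the likelihood of the observed sequence for each case: P(data | r = 3) = (3/9)(6/8)(2/7)(5/6)(4/5) = 1/21; P(data | r = 4) = (4/9)(5/8)(3/7)(4/6)(3/5) = 1/21; P(data | r = 6) = (6/9)(3/8)(5/7)(2/6)(1/5) = 1/84; P(data | r = 7) = (7/9)(2/8)(6/7)(1/6)(0/5) = 0.
Multiplying each by its prior: 1/4 · 1/21 = 1/84, 1/4 · 1/21 = 1/84, 1/4 · 1/84 = 1/336, 1/4 · 0 = 0; with total 3/112.
By Bayes' rule, P(r = 4 | data) = (1/84) / (3/112) = 4/9.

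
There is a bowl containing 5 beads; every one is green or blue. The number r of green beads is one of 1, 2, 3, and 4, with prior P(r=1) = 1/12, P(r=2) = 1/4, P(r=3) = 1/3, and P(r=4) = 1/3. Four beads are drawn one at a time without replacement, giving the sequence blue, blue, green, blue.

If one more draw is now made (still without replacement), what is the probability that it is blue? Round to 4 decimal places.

Compute the likelihood of the observed sequence for each case: P(data | r = 1) = (4/5)(3/4)(1/3)(2/2) = 1/5; P(data | r = 2) = (3/5)(2/4)(2/3)(1/2) = 1/10; P(data | r = 3) = (2/5)(1/4)(3/3)(0/2) = 0; P(data | r = 4) = (1/5)(0/4) = 0.
The prior-weighted likelihoods are 1/12 · 1/5 = 1/60, 1/4 · 1/10 = 1/40, 1/3 · 0 = 0, 1/3 · 0 = 0; summing to 1/24.
Normalising, the posterior is P(r = 1 | data) = 2/5, P(r = 2 | data) = 3/5, P(r = 3 | data) = 0, P(r = 4 | data) = 0.
The predictive probability is P(blue next | data) = (1)(2/5) + (0)(3/5) = 2/5.

0.4000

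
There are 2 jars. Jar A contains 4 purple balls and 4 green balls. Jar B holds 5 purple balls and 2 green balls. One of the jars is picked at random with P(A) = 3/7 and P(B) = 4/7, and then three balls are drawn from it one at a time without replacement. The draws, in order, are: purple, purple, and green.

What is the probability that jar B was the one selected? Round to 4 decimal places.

0.6400

The likelihood of the observed sequence under each hypothesis: P(data | jar A) = (4/8)(3/7)(4/6) = 1/7; P(data | jar B) = (5/7)(4/6)(2/5) = 4/21.
Weighting by the prior gives 3/7 · 1/7 = 3/49, 4/7 · 4/21 = 16/147; summing to 25/147.
By Bayes' rule, P(jar B | data) = (16/147) / (25/147) = 16/25.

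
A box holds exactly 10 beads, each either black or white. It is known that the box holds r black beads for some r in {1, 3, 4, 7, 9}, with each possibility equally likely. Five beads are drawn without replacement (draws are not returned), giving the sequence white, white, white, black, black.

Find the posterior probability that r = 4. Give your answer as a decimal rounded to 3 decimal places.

0.488

For each hypothesis, P(data | H) works out to: P(data | r = 1) = (9/10)(8/9)(7/8)(1/7)(0/6) = 0; P(data | r = 3) = (7/10)(6/9)(5/8)(3/7)(2/6) = 0.041667; P(data | r = 4) = (6/10)(5/9)(4/8)(4/7)(3/6) = 0.047619; P(data | r = 7) = (3/10)(2/9)(1/8)(7/7)(6/6) = 0.0083333; P(data | r = 9) = (1/10)(0/9) = 0.
Multiplying each by its prior: 1/5 · 0 = 0, 1/5 · 0.041667 = 0.0083333, 1/5 · 0.047619 = 0.0095238, 1/5 · 0.0083333 = 0.0016667, 1/5 · 0 = 0; these sum to 0.019524.
Therefore the posterior P(r = 4 | data) = (0.0095238) / (0.019524) = 0.4878.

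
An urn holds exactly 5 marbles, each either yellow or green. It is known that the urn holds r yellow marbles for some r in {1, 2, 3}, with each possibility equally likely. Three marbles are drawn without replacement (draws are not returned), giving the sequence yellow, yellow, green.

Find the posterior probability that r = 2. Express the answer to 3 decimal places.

0.333

Compute the likelihood of the observed sequence for each case: P(data | r = 1) = (1/5)(0/4) = 0; P(data | r = 2) = (2/5)(1/4)(3/3) = 1/10; P(data | r = 3) = (3/5)(2/4)(2/3) = 1/5.
Multiplying each by its prior: 1/3 · 0 = 0, 1/3 · 1/10 = 1/30, 1/3 · 1/5 = 1/15; summing to 1/10.
Hence P(r = 2 | data) = (1/30) / (1/10) = 1/3.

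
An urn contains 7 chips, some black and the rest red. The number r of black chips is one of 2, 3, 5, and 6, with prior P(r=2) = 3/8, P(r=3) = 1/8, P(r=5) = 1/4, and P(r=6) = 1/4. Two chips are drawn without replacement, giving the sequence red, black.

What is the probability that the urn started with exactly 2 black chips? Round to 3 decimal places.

Under each hypothesis, the probability of the observed sequence is: P(data | r = 2) = (5/7)(2/6) = 5/21; P(data | r = 3) = (4/7)(3/6) = 2/7; P(data | r = 5) = (2/7)(5/6) = 5/21; P(data | r = 6) = (1/7)(6/6) = 1/7.
Multiplying each by its prior: 3/8 · 5/21 = 5/56, 1/8 · 2/7 = 1/28, 1/4 · 5/21 = 5/84, 1/4 · 1/7 = 1/28; these sum to 37/168.
So P(r = 2 | data) = (5/56) / (37/168) = 15/37.

0.405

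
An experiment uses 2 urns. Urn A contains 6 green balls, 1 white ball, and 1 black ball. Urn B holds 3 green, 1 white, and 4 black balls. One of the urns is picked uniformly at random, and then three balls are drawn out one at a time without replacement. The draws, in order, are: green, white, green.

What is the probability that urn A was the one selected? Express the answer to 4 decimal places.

0.8333

For each hypothesis, P(data | H) works out to: P(data | urn A) = (6/8)(1/7)(5/6) = 5/56; P(data | urn B) = (3/8)(1/7)(2/6) = 1/56.
Multiplying each by its prior: 1/2 · 5/56 = 5/112, 1/2 · 1/56 = 1/112; summing to 3/56.
So P(urn A | data) = (5/112) / (3/56) = 5/6.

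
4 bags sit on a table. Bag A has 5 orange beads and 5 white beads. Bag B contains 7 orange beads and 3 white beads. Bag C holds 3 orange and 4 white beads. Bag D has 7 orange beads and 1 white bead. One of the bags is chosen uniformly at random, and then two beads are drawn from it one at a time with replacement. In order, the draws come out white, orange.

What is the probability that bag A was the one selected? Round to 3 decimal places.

Compute the likelihood of the observed sequence for each case: P(data | bag A) = (5/10)(5/10) = 0.25; P(data | bag B) = (3/10)(7/10) = 0.21; P(data | bag C) = (4/7)(3/7) = 0.2449; P(data | bag D) = (1/8)(7/8) = 0.10938.
Multiplying each by its prior: 1/4 · 0.25 = 0.0625, 1/4 · 0.21 = 0.0525, 1/4 · 0.2449 = 0.061224, 1/4 · 0.10938 = 0.027344; these sum to 0.20357.
By Bayes' rule, P(bag A | data) = (0.0625) / (0.20357) = 0.30702.

0.307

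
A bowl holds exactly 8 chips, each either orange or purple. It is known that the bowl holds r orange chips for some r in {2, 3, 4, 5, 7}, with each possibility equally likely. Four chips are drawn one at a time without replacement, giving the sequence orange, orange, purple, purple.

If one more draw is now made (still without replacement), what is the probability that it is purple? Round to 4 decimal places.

The likelihood of the observed sequence under each hypothesis: P(data | r = 2) = (2/8)(1/7)(6/6)(5/5) = 1/28; P(data | r = 3) = (3/8)(2/7)(5/6)(4/5) = 1/14; P(data | r = 4) = (4/8)(3/7)(4/6)(3/5) = 3/35; P(data | r = 5) = (5/8)(4/7)(3/6)(2/5) = 1/14; P(data | r = 7) = (7/8)(6/7)(1/6)(0/5) = 0.
Weighting by the prior gives 1/5 · 1/28 = 1/140, 1/5 · 1/14 = 1/70, 1/5 · 3/35 = 3/175, 1/5 · 1/14 = 1/70, 1/5 · 0 = 0; with total 37/700.
Dividing through by the total gives posterior P(r = 2 | data) = 5/37, P(r = 3 | data) = 10/37, P(r = 4 | data) = 12/37, P(r = 5 | data) = 10/37, P(r = 7 | data) = 0.
So P(purple next | data) = Σ P(purple next | H) P(H | data) = (1)(5/37) + (3/4)(10/37) + (1/2)(12/37) + (1/4)(10/37) = 21/37.

0.5676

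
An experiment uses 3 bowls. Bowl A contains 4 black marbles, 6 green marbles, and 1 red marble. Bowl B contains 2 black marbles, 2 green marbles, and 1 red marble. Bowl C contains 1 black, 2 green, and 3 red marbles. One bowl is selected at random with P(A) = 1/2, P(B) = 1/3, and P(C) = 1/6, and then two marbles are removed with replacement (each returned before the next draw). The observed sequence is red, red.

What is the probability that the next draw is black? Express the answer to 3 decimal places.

For each hypothesis, P(data | H) works out to: P(data | bowl A) = (1/11)(1/11) = 0.0082645; P(data | bowl B) = (1/5)(1/5) = 0.04; P(data | bowl C) = (3/6)(3/6) = 0.25.
Multiplying each by its prior: 1/2 · 0.0082645 = 0.0041322, 1/3 · 0.04 = 0.013333, 1/6 · 0.25 = 0.041667; with total 0.059132.
The posterior is then P(bowl A | data) = 0.069881, P(bowl B | data) = 0.22548, P(bowl C | data) = 0.70464.
Averaging over the posterior, P(black next | data) = (4/11)(0.069881) + (2/5)(0.22548) + (1/6)(0.70464) = 0.23304.

0.233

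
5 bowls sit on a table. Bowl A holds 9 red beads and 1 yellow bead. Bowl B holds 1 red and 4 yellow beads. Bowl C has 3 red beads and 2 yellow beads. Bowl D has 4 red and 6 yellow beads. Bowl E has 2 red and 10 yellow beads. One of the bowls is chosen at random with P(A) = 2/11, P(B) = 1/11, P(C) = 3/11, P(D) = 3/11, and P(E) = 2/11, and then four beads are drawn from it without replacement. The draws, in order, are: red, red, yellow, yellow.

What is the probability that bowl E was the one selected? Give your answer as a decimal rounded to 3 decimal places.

0.056

For each hypothesis, P(data | H) works out to: P(data | bowl A) = (9/10)(8/9)(1/8)(0/7) = 0; P(data | bowl B) = (1/5)(0/4) = 0; P(data | bowl C) = (3/5)(2/4)(2/3)(1/2) = 0.1; P(data | bowl D) = (4/10)(3/9)(6/8)(5/7) = 0.071429; P(data | bowl E) = (2/12)(1/11)(10/10)(9/9) = 0.015152.
Multiplying each by its prior: 2/11 · 0 = 0, 1/11 · 0 = 0, 3/11 · 0.1 = 0.027273, 3/11 · 0.071429 = 0.019481, 2/11 · 0.015152 = 0.0027548; with total 0.049508.
So P(bowl E | data) = (0.0027548) / (0.049508) = 0.055644.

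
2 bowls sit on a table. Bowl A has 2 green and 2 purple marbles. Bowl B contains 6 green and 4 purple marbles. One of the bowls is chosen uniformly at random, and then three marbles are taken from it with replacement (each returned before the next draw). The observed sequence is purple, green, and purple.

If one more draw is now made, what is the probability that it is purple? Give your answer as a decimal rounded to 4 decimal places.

0.4566

Compute the likelihood of the observed sequence for each case: P(data | bowl A) = (2/4)(2/4)(2/4) = 0.125; P(data | bowl B) = (4/10)(6/10)(4/10) = 0.096.
The prior-weighted likelihoods are 1/2 · 0.125 = 0.0625, 1/2 · 0.096 = 0.048; with total 0.1105.
Normalising, the posterior is P(bowl A | data) = 0.56561, P(bowl B | data) = 0.43439.
Averaging over the posterior, P(purple next | data) = (1/2)(0.56561) + (2/5)(0.43439) = 0.45656.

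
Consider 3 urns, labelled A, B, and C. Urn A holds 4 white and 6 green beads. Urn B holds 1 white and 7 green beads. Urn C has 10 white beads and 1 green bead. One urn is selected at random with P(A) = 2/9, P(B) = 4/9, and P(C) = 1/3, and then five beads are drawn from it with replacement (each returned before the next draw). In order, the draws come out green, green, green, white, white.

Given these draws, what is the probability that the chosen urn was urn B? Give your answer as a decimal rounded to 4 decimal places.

0.3710

For each hypothesis, P(data | H) works out to: P(data | urn A) = (6/10)(6/10)(6/10)(4/10)(4/10) = 0.03456; P(data | urn B) = (7/8)(7/8)(7/8)(1/8)(1/8) = 0.010468; P(data | urn C) = (1/11)(1/11)(1/11)(10/11)(10/11) = 0.00062092.
The prior-weighted likelihoods are 2/9 · 0.03456 = 0.00768, 4/9 · 0.010468 = 0.0046522, 1/3 · 0.00062092 = 0.00020697; these sum to 0.012539.
So P(urn B | data) = (0.0046522) / (0.012539) = 0.37102.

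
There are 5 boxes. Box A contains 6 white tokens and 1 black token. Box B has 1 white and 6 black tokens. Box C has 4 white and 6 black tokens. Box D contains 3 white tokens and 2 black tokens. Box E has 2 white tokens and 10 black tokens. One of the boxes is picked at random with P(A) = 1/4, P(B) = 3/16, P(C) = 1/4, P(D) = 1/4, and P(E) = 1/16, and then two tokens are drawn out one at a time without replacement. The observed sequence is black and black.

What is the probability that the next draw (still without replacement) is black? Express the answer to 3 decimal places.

0.642

Compute the likelihood of the observed sequence for each case: P(data | box A) = (1/7)(0/6) = 0; P(data | box B) = (6/7)(5/6) = 0.71429; P(data | box C) = (6/10)(5/9) = 0.33333; P(data | box D) = (2/5)(1/4) = 0.1; P(data | box E) = (10/12)(9/11) = 0.68182.
The prior-weighted likelihoods are 1/4 · 0 = 0, 3/16 · 0.71429 = 0.13393, 1/4 · 0.33333 = 0.083333, 1/4 · 0.1 = 0.025, 1/16 · 0.68182 = 0.042614; summing to 0.28488.
The posterior is then P(box A | data) = 0, P(box B | data) = 0.47013, P(box C | data) = 0.29253, P(box D | data) = 0.087758, P(box E | data) = 0.14959.
The predictive probability is P(black next | data) = (4/5)(0.47013) + (1/2)(0.29253) + (0)(0.087758) + (4/5)(0.14959) = 0.64204.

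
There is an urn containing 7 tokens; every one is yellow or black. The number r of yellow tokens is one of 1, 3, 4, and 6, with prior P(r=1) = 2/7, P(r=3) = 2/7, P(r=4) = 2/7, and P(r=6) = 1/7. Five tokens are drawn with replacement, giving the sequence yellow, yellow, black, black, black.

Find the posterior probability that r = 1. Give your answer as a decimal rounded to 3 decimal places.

0.174

Compute the likelihood of the observed sequence for each case: P(data | r = 1) = (1/7)(1/7)(6/7)(6/7)(6/7) = 0.012852; P(data | r = 3) = (3/7)(3/7)(4/7)(4/7)(4/7) = 0.034271; P(data | r = 4) = (4/7)(4/7)(3/7)(3/7)(3/7) = 0.025704; P(data | r = 6) = (6/7)(6/7)(1/7)(1/7)(1/7) = 0.002142.
Weighting by the prior gives 2/7 · 0.012852 = 0.0036719, 2/7 · 0.034271 = 0.0097918, 2/7 · 0.025704 = 0.0073439, 1/7 · 0.002142 = 0.00030599; summing to 0.021114.
Hence P(r = 1 | data) = (0.0036719) / (0.021114) = 0.17391.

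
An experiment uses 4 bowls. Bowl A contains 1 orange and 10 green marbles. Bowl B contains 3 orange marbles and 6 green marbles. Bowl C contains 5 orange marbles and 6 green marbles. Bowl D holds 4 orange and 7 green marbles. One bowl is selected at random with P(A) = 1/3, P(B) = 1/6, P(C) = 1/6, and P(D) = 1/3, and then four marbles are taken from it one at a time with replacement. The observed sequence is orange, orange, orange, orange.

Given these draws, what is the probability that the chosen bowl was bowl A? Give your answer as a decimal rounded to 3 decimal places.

The likelihood of the observed sequence under each hypothesis: P(data | bowl A) = (1/11)(1/11)(1/11)(1/11) = 6.8301e-05; P(data | bowl B) = (3/9)(3/9)(3/9)(3/9) = 0.012346; P(data | bowl C) = (5/11)(5/11)(5/11)(5/11) = 0.042688; P(data | bowl D) = (4/11)(4/11)(4/11)(4/11) = 0.017485.
Weighting by the prior gives 1/3 · 6.8301e-05 = 2.2767e-05, 1/6 · 0.012346 = 0.0020576, 1/6 · 0.042688 = 0.0071147, 1/3 · 0.017485 = 0.0058284; with total 0.015023.
By Bayes' rule, P(bowl A | data) = (2.2767e-05) / (0.015023) = 0.0015154.

0.002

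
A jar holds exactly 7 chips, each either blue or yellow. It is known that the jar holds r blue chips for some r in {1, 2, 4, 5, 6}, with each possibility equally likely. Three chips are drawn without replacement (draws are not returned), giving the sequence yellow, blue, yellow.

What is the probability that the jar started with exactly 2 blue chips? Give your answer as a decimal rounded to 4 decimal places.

Under each hypothesis, the probability of the observed sequence is: P(data | r = 1) = (6/7)(1/6)(5/5) = 1/7; P(data | r = 2) = (5/7)(2/6)(4/5) = 4/21; P(data | r = 4) = (3/7)(4/6)(2/5) = 4/35; P(data | r = 5) = (2/7)(5/6)(1/5) = 1/21; P(data | r = 6) = (1/7)(6/6)(0/5) = 0.
Multiplying each by its prior: 1/5 · 1/7 = 1/35, 1/5 · 4/21 = 4/105, 1/5 · 4/35 = 4/175, 1/5 · 1/21 = 1/105, 1/5 · 0 = 0; these sum to 52/525.
So P(r = 2 | data) = (4/105) / (52/525) = 5/13.

0.3846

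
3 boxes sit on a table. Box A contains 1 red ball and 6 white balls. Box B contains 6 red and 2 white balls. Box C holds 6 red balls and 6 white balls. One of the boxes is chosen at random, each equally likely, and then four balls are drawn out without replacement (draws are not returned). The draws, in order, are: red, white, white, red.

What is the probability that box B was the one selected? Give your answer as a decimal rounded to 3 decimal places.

0.320

The likelihood of the observed sequence under each hypothesis: P(data | box A) = (1/7)(6/6)(5/5)(0/4) = 0; P(data | box B) = (6/8)(2/7)(1/6)(5/5) = 0.035714; P(data | box C) = (6/12)(6/11)(5/10)(5/9) = 0.075758.
The prior-weighted likelihoods are 1/3 · 0 = 0, 1/3 · 0.035714 = 0.011905, 1/3 · 0.075758 = 0.025253; with total 0.037157.
So P(box B | data) = (0.011905) / (0.037157) = 0.32039.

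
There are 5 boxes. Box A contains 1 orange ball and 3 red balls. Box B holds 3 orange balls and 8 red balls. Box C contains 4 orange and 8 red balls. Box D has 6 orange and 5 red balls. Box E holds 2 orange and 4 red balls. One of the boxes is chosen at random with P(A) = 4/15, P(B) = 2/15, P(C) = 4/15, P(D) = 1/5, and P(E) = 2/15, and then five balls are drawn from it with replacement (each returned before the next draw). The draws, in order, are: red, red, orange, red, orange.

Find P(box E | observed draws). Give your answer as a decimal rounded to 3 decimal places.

0.148

The likelihood of the observed sequence under each hypothesis: P(data | box A) = (3/4)(3/4)(1/4)(3/4)(1/4) = 0.026367; P(data | box B) = (8/11)(8/11)(3/11)(8/11)(3/11) = 0.028612; P(data | box C) = (8/12)(8/12)(4/12)(8/12)(4/12) = 0.032922; P(data | box D) = (5/11)(5/11)(6/11)(5/11)(6/11) = 0.027941; P(data | box E) = (4/6)(4/6)(2/6)(4/6)(2/6) = 0.032922.
The prior-weighted likelihoods are 4/15 · 0.026367 = 0.0070313, 2/15 · 0.028612 = 0.0038149, 4/15 · 0.032922 = 0.0087791, 1/5 · 0.027941 = 0.0055883, 2/15 · 0.032922 = 0.0043896; these sum to 0.029603.
So P(box E | data) = (0.0043896) / (0.029603) = 0.14828.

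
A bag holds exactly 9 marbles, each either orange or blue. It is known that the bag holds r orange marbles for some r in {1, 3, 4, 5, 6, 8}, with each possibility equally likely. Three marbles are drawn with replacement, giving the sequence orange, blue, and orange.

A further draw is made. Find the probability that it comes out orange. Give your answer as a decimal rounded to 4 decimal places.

Compute the likelihood of the observed sequence for each case: P(data | r = 1) = (1/9)(8/9)(1/9) = 0.010974; P(data | r = 3) = (3/9)(6/9)(3/9) = 0.074074; P(data | r = 4) = (4/9)(5/9)(4/9) = 0.10974; P(data | r = 5) = (5/9)(4/9)(5/9) = 0.13717; P(data | r = 6) = (6/9)(3/9)(6/9) = 0.14815; P(data | r = 8) = (8/9)(1/9)(8/9) = 0.087791.
Weighting by the prior gives 1/6 · 0.010974 = 0.001829, 1/6 · 0.074074 = 0.012346, 1/6 · 0.10974 = 0.01829, 1/6 · 0.13717 = 0.022862, 1/6 · 0.14815 = 0.024691, 1/6 · 0.087791 = 0.014632; summing to 0.09465.
The posterior is then P(r = 1 | data) = 0.019324, P(r = 3 | data) = 0.13043, P(r = 4 | data) = 0.19324, P(r = 5 | data) = 0.24155, P(r = 6 | data) = 0.26087, P(r = 8 | data) = 0.15459.
So P(orange next | data) = Σ P(orange next | H) P(H | data) = (1/9)(0.019324) + (1/3)(0.13043) + (4/9)(0.19324) + (5/9)(0.24155) + (2/3)(0.26087) + (8/9)(0.15459) = 0.57703.

0.5770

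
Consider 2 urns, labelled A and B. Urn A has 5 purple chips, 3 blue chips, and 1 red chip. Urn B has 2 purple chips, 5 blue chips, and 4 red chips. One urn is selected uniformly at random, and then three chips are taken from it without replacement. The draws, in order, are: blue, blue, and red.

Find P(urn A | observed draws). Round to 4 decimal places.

Under each hypothesis, the probability of the observed sequence is: P(data | urn A) = (3/9)(2/8)(1/7) = 0.011905; P(data | urn B) = (5/11)(4/10)(4/9) = 0.080808.
Multiplying each by its prior: 1/2 · 0.011905 = 0.0059524, 1/2 · 0.080808 = 0.040404; these sum to 0.046356.
So P(urn A | data) = (0.0059524) / (0.046356) = 0.1284.

0.1284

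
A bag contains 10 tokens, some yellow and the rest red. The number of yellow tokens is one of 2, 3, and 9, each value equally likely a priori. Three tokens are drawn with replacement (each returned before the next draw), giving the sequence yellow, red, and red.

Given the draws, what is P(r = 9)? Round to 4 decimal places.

0.0317

For each hypothesis, P(data | H) works out to: P(data | r = 2) = (2/10)(8/10)(8/10) = 16/125; P(data | r = 3) = (3/10)(7/10)(7/10) = 147/1000; P(data | r = 9) = (9/10)(1/10)(1/10) = 9/1000.
The prior-weighted likelihoods are 1/3 · 16/125 = 16/375, 1/3 · 147/1000 = 49/1000, 1/3 · 9/1000 = 3/1000; these sum to 71/750.
By Bayes' rule, P(r = 9 | data) = (3/1000) / (71/750) = 9/284.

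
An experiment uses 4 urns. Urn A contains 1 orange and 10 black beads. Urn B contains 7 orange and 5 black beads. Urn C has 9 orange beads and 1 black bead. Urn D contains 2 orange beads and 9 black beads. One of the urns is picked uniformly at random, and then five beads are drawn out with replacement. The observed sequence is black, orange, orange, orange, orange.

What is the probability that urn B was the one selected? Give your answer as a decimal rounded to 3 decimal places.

0.420

Compute the likelihood of the observed sequence for each case: P(data | urn A) = (10/11)(1/11)(1/11)(1/11)(1/11) = 6.2092e-05; P(data | urn B) = (5/12)(7/12)(7/12)(7/12)(7/12) = 0.048245; P(data | urn C) = (1/10)(9/10)(9/10)(9/10)(9/10) = 0.06561; P(data | urn D) = (9/11)(2/11)(2/11)(2/11)(2/11) = 0.00089413.
Multiplying each by its prior: 1/4 · 6.2092e-05 = 1.5523e-05, 1/4 · 0.048245 = 0.012061, 1/4 · 0.06561 = 0.016403, 1/4 · 0.00089413 = 0.00022353; with total 0.028703.
By Bayes' rule, P(urn B | data) = (0.012061) / (0.028703) = 0.42021.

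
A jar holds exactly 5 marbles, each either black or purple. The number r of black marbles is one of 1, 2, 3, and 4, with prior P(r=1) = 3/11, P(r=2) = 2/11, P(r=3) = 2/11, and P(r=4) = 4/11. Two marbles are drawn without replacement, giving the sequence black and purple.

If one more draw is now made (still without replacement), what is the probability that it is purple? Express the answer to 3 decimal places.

0.462

The likelihood of the observed sequence under each hypothesis: P(data | r = 1) = (1/5)(4/4) = 1/5; P(data | r = 2) = (2/5)(3/4) = 3/10; P(data | r = 3) = (3/5)(2/4) = 3/10; P(data | r = 4) = (4/5)(1/4) = 1/5.
Weighting by the prior gives 3/11 · 1/5 = 3/55, 2/11 · 3/10 = 3/55, 2/11 · 3/10 = 3/55, 4/11 · 1/5 = 4/55; these sum to 13/55.
Normalising, the posterior is P(r = 1 | data) = 3/13, P(r = 2 | data) = 3/13, P(r = 3 | data) = 3/13, P(r = 4 | data) = 4/13.
So P(purple next | data) = Σ P(purple next | H) P(H | data) = (1)(3/13) + (2/3)(3/13) + (1/3)(3/13) + (0)(4/13) = 6/13.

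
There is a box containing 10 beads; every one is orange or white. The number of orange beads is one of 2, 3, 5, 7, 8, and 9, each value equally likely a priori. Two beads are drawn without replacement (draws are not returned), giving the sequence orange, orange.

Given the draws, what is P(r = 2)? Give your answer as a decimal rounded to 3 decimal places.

Compute the likelihood of the observed sequence for each case: P(data | r = 2) = (2/10)(1/9) = 1/45; P(data | r = 3) = (3/10)(2/9) = 1/15; P(data | r = 5) = (5/10)(4/9) = 2/9; P(data | r = 7) = (7/10)(6/9) = 7/15; P(data | r = 8) = (8/10)(7/9) = 28/45; P(data | r = 9) = (9/10)(8/9) = 4/5.
Weighting by the prior gives 1/6 · 1/45 = 1/270, 1/6 · 1/15 = 1/90, 1/6 · 2/9 = 1/27, 1/6 · 7/15 = 7/90, 1/6 · 28/45 = 14/135, 1/6 · 4/5 = 2/15; these sum to 11/30.
Therefore the posterior P(r = 2 | data) = (1/270) / (11/30) = 1/99.

0.010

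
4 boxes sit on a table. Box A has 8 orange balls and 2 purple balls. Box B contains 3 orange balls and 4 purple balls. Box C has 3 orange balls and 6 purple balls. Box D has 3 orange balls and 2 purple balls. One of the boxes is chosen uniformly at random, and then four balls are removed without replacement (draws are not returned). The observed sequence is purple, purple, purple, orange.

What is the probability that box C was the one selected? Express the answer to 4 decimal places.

0.5814

For each hypothesis, P(data | H) works out to: P(data | box A) = (2/10)(1/9)(0/8) = 0; P(data | box B) = (4/7)(3/6)(2/5)(3/4) = 3/35; P(data | box C) = (6/9)(5/8)(4/7)(3/6) = 5/42; P(data | box D) = (2/5)(1/4)(0/3) = 0.
Weighting by the prior gives 1/4 · 0 = 0, 1/4 · 3/35 = 3/140, 1/4 · 5/42 = 5/168, 1/4 · 0 = 0; these sum to 43/840.
By Bayes' rule, P(box C | data) = (5/168) / (43/840) = 25/43.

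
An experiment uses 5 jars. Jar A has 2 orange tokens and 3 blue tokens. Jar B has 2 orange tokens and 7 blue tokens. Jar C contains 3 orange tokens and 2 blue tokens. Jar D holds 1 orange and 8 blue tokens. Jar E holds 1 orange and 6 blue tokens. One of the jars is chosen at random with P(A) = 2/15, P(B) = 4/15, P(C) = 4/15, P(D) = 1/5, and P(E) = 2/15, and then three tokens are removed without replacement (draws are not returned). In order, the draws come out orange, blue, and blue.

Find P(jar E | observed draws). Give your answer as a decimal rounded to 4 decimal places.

0.1370

Compute the likelihood of the observed sequence for each case: P(data | jar A) = (2/5)(3/4)(2/3) = 1/5; P(data | jar B) = (2/9)(7/8)(6/7) = 1/6; P(data | jar C) = (3/5)(2/4)(1/3) = 1/10; P(data | jar D) = (1/9)(8/8)(7/7) = 1/9; P(data | jar E) = (1/7)(6/6)(5/5) = 1/7.
Weighting by the prior gives 2/15 · 1/5 = 2/75, 4/15 · 1/6 = 2/45, 4/15 · 1/10 = 2/75, 1/5 · 1/9 = 1/45, 2/15 · 1/7 = 2/105; summing to 73/525.
Therefore the posterior P(jar E | data) = (2/105) / (73/525) = 10/73.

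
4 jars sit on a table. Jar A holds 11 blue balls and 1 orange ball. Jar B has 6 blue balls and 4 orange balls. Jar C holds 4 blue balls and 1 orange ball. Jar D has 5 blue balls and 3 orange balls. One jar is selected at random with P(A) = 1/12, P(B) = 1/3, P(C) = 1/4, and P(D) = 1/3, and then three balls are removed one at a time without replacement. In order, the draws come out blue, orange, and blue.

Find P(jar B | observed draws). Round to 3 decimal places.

0.323

Compute the likelihood of the observed sequence for each case: P(data | jar A) = (11/12)(1/11)(10/10) = 0.083333; P(data | jar B) = (6/10)(4/9)(5/8) = 0.16667; P(data | jar C) = (4/5)(1/4)(3/3) = 0.2; P(data | jar D) = (5/8)(3/7)(4/6) = 0.17857.
Multiplying each by its prior: 1/12 · 0.083333 = 0.0069444, 1/3 · 0.16667 = 0.055556, 1/4 · 0.2 = 0.05, 1/3 · 0.17857 = 0.059524; these sum to 0.17202.
Hence P(jar B | data) = (0.055556) / (0.17202) = 0.32295.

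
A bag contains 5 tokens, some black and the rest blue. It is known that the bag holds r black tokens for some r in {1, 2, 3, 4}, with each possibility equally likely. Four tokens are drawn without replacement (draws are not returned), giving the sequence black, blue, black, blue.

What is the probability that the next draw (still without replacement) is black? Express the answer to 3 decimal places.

0.500

For each hypothesis, P(data | H) works out to: P(data | r = 1) = (1/5)(4/4)(0/3) = 0; P(data | r = 2) = (2/5)(3/4)(1/3)(2/2) = 1/10; P(data | r = 3) = (3/5)(2/4)(2/3)(1/2) = 1/10; P(data | r = 4) = (4/5)(1/4)(3/3)(0/2) = 0.
Weighting by the prior gives 1/4 · 0 = 0, 1/4 · 1/10 = 1/40, 1/4 · 1/10 = 1/40, 1/4 · 0 = 0; summing to 1/20.
Dividing through by the total gives posterior P(r = 1 | data) = 0, P(r = 2 | data) = 1/2, P(r = 3 | data) = 1/2, P(r = 4 | data) = 0.
The predictive probability is P(black next | data) = (0)(1/2) + (1)(1/2) = 1/2.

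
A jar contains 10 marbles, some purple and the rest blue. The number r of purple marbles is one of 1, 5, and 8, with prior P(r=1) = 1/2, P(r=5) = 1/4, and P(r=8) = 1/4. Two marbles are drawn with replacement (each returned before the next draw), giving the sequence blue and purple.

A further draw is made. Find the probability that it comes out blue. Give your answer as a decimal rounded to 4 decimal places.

For each hypothesis, P(data | H) works out to: P(data | r = 1) = (9/10)(1/10) = 9/100; P(data | r = 5) = (5/10)(5/10) = 1/4; P(data | r = 8) = (2/10)(8/10) = 4/25.
Multiplying each by its prior: 1/2 · 9/100 = 9/200, 1/4 · 1/4 = 1/16, 1/4 · 4/25 = 1/25; summing to 59/400.
Dividing through by the total gives posterior P(r = 1 | data) = 18/59, P(r = 5 | data) = 25/59, P(r = 8 | data) = 16/59.
Averaging over the posterior, P(blue next | data) = (9/10)(18/59) + (1/2)(25/59) + (1/5)(16/59) = 319/590.

0.5407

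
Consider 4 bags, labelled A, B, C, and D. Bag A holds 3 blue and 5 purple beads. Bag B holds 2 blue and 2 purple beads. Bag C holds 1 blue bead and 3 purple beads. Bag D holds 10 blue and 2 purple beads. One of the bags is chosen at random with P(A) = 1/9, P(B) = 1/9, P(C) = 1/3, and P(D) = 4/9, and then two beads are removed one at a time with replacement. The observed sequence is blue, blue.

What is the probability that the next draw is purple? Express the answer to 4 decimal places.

For each hypothesis, P(data | H) works out to: P(data | bag A) = (3/8)(3/8) = 0.14062; P(data | bag B) = (2/4)(2/4) = 0.25; P(data | bag C) = (1/4)(1/4) = 0.0625; P(data | bag D) = (10/12)(10/12) = 0.69444.
Weighting by the prior gives 1/9 · 0.14062 = 0.015625, 1/9 · 0.25 = 0.027778, 1/3 · 0.0625 = 0.020833, 4/9 · 0.69444 = 0.30864; these sum to 0.37288.
The posterior is then P(bag A | data) = 0.041904, P(bag B | data) = 0.074496, P(bag C | data) = 0.055872, P(bag D | data) = 0.82773.
So P(purple next | data) = Σ P(purple next | H) P(H | data) = (5/8)(0.041904) + (1/2)(0.074496) + (3/4)(0.055872) + (1/6)(0.82773) = 0.2433.

0.2433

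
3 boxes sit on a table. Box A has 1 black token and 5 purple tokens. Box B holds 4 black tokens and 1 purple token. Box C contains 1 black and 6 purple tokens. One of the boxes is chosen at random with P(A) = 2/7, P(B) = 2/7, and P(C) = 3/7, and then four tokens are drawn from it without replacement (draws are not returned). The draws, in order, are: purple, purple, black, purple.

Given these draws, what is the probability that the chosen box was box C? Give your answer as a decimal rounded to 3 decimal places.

0.563

The likelihood of the observed sequence under each hypothesis: P(data | box A) = (5/6)(4/5)(1/4)(3/3) = 1/6; P(data | box B) = (1/5)(0/4) = 0; P(data | box C) = (6/7)(5/6)(1/5)(4/4) = 1/7.
Weighting by the prior gives 2/7 · 1/6 = 1/21, 2/7 · 0 = 0, 3/7 · 1/7 = 3/49; summing to 16/147.
By Bayes' rule, P(box C | data) = (3/49) / (16/147) = 9/16.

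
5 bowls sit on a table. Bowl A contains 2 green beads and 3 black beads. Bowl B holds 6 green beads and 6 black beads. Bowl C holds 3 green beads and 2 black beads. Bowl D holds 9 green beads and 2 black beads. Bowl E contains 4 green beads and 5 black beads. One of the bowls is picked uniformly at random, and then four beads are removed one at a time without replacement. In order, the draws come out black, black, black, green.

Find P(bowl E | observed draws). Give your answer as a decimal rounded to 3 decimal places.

Under each hypothesis, the probability of the observed sequence is: P(data | bowl A) = (3/5)(2/4)(1/3)(2/2) = 0.1; P(data | bowl B) = (6/12)(5/11)(4/10)(6/9) = 0.060606; P(data | bowl C) = (2/5)(1/4)(0/3) = 0; P(data | bowl D) = (2/11)(1/10)(0/9) = 0; P(data | bowl E) = (5/9)(4/8)(3/7)(4/6) = 0.079365.
The prior-weighted likelihoods are 1/5 · 0.1 = 0.02, 1/5 · 0.060606 = 0.012121, 1/5 · 0 = 0, 1/5 · 0 = 0, 1/5 · 0.079365 = 0.015873; summing to 0.047994.
By Bayes' rule, P(bowl E | data) = (0.015873) / (0.047994) = 0.33073.

0.331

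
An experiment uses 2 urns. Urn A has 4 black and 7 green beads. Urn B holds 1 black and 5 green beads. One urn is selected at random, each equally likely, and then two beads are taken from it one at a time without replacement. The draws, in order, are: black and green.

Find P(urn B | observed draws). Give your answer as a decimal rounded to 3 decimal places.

0.396

The likelihood of the observed sequence under each hypothesis: P(data | urn A) = (4/11)(7/10) = 14/55; P(data | urn B) = (1/6)(5/5) = 1/6.
The prior-weighted likelihoods are 1/2 · 14/55 = 7/55, 1/2 · 1/6 = 1/12; these sum to 139/660.
By Bayes' rule, P(urn B | data) = (1/12) / (139/660) = 55/139.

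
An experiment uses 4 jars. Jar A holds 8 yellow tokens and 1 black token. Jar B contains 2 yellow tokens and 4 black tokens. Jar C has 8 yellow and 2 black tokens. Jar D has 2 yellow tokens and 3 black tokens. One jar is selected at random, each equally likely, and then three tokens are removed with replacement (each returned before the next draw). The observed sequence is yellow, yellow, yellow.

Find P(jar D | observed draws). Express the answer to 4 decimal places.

For each hypothesis, P(data | H) works out to: P(data | jar A) = (8/9)(8/9)(8/9) = 0.70233; P(data | jar B) = (2/6)(2/6)(2/6) = 0.037037; P(data | jar C) = (8/10)(8/10)(8/10) = 0.512; P(data | jar D) = (2/5)(2/5)(2/5) = 0.064.
Multiplying each by its prior: 1/4 · 0.70233 = 0.17558, 1/4 · 0.037037 = 0.0092593, 1/4 · 0.512 = 0.128, 1/4 · 0.064 = 0.016; with total 0.32884.
By Bayes' rule, P(jar D | data) = (0.016) / (0.32884) = 0.048656.

0.0487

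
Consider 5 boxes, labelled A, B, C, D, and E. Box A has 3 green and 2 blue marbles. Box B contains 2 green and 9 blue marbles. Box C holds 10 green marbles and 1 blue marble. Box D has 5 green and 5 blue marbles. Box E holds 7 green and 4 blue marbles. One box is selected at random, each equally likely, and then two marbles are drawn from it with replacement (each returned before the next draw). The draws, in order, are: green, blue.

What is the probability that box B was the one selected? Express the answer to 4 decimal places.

For each hypothesis, P(data | H) works out to: P(data | box A) = (3/5)(2/5) = 0.24; P(data | box B) = (2/11)(9/11) = 0.14876; P(data | box C) = (10/11)(1/11) = 0.082645; P(data | box D) = (5/10)(5/10) = 0.25; P(data | box E) = (7/11)(4/11) = 0.2314.
Weighting by the prior gives 1/5 · 0.24 = 0.048, 1/5 · 0.14876 = 0.029752, 1/5 · 0.082645 = 0.016529, 1/5 · 0.25 = 0.05, 1/5 · 0.2314 = 0.046281; with total 0.19056.
Therefore the posterior P(box B | data) = (0.029752) / (0.19056) = 0.15613.

0.1561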